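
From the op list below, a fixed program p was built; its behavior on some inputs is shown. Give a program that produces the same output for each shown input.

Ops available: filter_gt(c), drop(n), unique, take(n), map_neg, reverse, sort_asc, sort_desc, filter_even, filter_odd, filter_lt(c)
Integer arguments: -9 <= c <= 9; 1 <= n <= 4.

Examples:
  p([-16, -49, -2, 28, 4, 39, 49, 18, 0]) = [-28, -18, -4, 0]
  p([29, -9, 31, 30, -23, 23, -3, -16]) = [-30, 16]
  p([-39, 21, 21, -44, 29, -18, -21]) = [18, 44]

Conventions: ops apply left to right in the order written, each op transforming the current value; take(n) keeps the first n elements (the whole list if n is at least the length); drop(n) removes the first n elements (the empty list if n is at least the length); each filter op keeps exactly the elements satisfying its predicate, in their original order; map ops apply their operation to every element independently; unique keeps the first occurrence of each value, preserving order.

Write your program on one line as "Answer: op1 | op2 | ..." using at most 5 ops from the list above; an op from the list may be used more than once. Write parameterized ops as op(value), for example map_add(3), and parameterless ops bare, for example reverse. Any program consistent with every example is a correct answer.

map_neg | drop(3) | sort_desc | filter_even | sort_asc

Check, running the answer program on each example:
  [-16, -49, -2, 28, 4, 39, 49, 18, 0] -> [16, 49, 2, -28, -4, -39, -49, -18, 0] -> [-28, -4, -39, -49, -18, 0] -> [0, -4, -18, -28, -39, -49] -> [0, -4, -18, -28] -> [-28, -18, -4, 0]
  [29, -9, 31, 30, -23, 23, -3, -16] -> [-29, 9, -31, -30, 23, -23, 3, 16] -> [-30, 23, -23, 3, 16] -> [23, 16, 3, -23, -30] -> [16, -30] -> [-30, 16]
  [-39, 21, 21, -44, 29, -18, -21] -> [39, -21, -21, 44, -29, 18, 21] -> [44, -29, 18, 21] -> [44, 21, 18, -29] -> [44, 18] -> [18, 44]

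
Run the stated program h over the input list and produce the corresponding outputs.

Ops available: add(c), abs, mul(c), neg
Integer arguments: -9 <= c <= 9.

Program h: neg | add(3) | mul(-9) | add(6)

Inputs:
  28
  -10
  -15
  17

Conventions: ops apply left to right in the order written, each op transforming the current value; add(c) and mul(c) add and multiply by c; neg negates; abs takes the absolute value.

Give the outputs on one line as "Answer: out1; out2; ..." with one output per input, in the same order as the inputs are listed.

231; -111; -156; 132

Execution, op by op:
  28 -> -28 -> -25 -> 225 -> 231
  -10 -> 10 -> 13 -> -117 -> -111
  -15 -> 15 -> 18 -> -162 -> -156
  17 -> -17 -> -14 -> 126 -> 132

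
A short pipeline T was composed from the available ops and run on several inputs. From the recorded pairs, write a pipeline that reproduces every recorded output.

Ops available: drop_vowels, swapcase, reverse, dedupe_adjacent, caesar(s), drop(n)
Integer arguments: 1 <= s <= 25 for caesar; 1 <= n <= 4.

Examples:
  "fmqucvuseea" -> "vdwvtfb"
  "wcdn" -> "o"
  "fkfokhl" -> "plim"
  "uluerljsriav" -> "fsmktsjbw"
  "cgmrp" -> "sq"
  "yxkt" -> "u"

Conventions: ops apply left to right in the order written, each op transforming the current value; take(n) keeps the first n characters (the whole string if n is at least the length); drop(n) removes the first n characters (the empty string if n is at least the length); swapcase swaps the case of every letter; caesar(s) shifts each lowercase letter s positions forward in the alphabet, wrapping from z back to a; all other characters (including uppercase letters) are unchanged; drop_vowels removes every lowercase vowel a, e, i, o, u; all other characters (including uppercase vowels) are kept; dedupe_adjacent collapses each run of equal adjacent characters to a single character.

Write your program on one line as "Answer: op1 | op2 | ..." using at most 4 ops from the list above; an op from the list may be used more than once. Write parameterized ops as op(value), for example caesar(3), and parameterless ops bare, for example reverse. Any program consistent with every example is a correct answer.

caesar(1) | dedupe_adjacent | drop(2) | drop(1)

Check, running the answer program on each example:
  "fmqucvuseea" -> "gnrvdwvtffb" -> "gnrvdwvtfb" -> "rvdwvtfb" -> "vdwvtfb"
  "wcdn" -> "xdeo" -> "xdeo" -> "eo" -> "o"
  "fkfokhl" -> "glgplim" -> "glgplim" -> "gplim" -> "plim"
  "uluerljsriav" -> "vmvfsmktsjbw" -> "vmvfsmktsjbw" -> "vfsmktsjbw" -> "fsmktsjbw"
  "cgmrp" -> "dhnsq" -> "dhnsq" -> "nsq" -> "sq"
  "yxkt" -> "zylu" -> "zylu" -> "lu" -> "u"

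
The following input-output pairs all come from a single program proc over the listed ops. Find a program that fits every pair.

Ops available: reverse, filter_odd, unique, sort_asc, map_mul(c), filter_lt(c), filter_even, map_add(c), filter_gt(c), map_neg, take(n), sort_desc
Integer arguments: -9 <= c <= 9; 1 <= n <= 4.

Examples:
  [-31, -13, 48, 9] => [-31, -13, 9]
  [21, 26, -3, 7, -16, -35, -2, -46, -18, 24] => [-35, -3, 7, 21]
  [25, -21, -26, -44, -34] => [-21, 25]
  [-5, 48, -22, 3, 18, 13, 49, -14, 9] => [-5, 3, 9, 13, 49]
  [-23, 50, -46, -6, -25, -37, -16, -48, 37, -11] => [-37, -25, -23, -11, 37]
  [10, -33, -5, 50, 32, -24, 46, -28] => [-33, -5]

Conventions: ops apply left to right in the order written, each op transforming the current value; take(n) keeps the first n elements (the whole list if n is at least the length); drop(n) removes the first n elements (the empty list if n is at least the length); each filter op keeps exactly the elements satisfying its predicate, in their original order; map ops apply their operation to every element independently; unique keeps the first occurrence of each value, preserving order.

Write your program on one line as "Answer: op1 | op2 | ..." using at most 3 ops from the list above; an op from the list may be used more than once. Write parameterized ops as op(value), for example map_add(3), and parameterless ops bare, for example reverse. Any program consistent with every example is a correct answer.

filter_odd | sort_asc

Check, running the answer program on each example:
  [-31, -13, 48, 9] -> [-31, -13, 9] -> [-31, -13, 9]
  [21, 26, -3, 7, -16, -35, -2, -46, -18, 24] -> [21, -3, 7, -35] -> [-35, -3, 7, 21]
  [25, -21, -26, -44, -34] -> [25, -21] -> [-21, 25]
  [-5, 48, -22, 3, 18, 13, 49, -14, 9] -> [-5, 3, 13, 49, 9] -> [-5, 3, 9, 13, 49]
  [-23, 50, -46, -6, -25, -37, -16, -48, 37, -11] -> [-23, -25, -37, 37, -11] -> [-37, -25, -23, -11, 37]
  [10, -33, -5, 50, 32, -24, 46, -28] -> [-33, -5] -> [-33, -5]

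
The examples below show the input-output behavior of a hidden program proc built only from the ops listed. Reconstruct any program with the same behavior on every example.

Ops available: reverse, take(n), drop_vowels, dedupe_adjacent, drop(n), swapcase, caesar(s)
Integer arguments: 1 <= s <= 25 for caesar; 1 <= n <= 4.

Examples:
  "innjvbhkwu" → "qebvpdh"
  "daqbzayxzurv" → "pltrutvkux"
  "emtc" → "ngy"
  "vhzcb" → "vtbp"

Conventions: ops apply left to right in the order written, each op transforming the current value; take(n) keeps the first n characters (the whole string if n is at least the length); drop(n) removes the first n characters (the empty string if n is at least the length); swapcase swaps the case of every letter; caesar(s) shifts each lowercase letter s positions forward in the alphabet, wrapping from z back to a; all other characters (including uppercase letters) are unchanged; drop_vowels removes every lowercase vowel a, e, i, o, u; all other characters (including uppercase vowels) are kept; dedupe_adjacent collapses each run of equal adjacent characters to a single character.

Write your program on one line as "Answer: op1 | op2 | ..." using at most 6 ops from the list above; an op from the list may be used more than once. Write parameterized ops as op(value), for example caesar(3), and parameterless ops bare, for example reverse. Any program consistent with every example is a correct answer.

caesar(6) | dedupe_adjacent | drop_vowels | caesar(14) | reverse

Check, running the answer program on each example:
  "innjvbhkwu" -> "ottpbhnqca" -> "otpbhnqca" -> "tpbhnqc" -> "hdpvbeq" -> "qebvpdh"
  "daqbzayxzurv" -> "jgwhfgedfaxb" -> "jgwhfgedfaxb" -> "jgwhfgdfxb" -> "xukvturtlp" -> "pltrutvkux"
  "emtc" -> "kszi" -> "kszi" -> "ksz" -> "ygn" -> "ngy"
  "vhzcb" -> "bnfih" -> "bnfih" -> "bnfh" -> "pbtv" -> "vtbp"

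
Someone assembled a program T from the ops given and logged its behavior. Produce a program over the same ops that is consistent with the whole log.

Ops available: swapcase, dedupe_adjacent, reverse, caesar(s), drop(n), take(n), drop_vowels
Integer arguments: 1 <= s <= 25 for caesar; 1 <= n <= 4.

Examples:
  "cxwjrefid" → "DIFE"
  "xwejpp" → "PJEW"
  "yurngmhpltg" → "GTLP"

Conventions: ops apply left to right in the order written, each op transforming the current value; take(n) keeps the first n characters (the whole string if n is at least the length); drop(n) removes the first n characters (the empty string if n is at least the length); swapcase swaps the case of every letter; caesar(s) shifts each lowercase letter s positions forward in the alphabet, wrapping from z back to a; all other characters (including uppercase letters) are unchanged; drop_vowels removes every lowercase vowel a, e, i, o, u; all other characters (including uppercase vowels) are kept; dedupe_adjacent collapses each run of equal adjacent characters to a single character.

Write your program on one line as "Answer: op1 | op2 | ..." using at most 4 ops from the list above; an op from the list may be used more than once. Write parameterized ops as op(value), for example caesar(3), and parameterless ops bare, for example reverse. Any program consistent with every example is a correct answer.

dedupe_adjacent | reverse | take(4) | swapcase

Check, running the answer program on each example:
  "cxwjrefid" -> "cxwjrefid" -> "diferjwxc" -> "dife" -> "DIFE"
  "xwejpp" -> "xwejp" -> "pjewx" -> "pjew" -> "PJEW"
  "yurngmhpltg" -> "yurngmhpltg" -> "gtlphmgnruy" -> "gtlp" -> "GTLP"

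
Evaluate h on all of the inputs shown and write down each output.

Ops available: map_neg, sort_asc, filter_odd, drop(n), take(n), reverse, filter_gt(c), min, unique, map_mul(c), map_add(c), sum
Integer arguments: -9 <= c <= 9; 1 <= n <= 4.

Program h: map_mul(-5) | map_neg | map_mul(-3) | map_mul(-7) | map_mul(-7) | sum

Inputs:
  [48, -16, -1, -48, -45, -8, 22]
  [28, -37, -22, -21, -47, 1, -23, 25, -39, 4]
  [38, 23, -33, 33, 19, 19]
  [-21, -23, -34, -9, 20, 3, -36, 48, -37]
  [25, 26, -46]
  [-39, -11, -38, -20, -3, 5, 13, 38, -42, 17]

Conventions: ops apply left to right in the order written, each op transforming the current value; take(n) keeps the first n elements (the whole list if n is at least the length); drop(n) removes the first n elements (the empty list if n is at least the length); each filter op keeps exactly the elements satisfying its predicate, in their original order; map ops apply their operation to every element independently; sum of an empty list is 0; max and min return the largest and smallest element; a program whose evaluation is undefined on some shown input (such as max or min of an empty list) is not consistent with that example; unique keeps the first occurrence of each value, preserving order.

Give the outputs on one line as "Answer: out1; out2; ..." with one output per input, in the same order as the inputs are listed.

Execution, op by op:
  [48, -16, -1, -48, -45, -8, 22] -> [-240, 80, 5, 240, 225, 40, -110] -> [240, -80, -5, -240, -225, -40, 110] -> [-720, 240, 15, 720, 675, 120, -330] -> [5040, -1680, -105, -5040, -4725, -840, 2310] -> [-35280, 11760, 735, 35280, 33075, 5880, -16170] -> 35280
  [28, -37, -22, -21, -47, 1, -23, 25, -39, 4] -> [-140, 185, 110, 105, 235, -5, 115, -125, 195, -20] -> [140, -185, -110, -105, -235, 5, -115, 125, -195, 20] -> [-420, 555, 330, 315, 705, -15, 345, -375, 585, -60] -> [2940, -3885, -2310, -2205, -4935, 105, -2415, 2625, -4095, 420] -> [-20580, 27195, 16170, 15435, 34545, -735, 16905, -18375, 28665, -2940] -> 96285
  [38, 23, -33, 33, 19, 19] -> [-190, -115, 165, -165, -95, -95] -> [190, 115, -165, 165, 95, 95] -> [-570, -345, 495, -495, -285, -285] -> [3990, 2415, -3465, 3465, 1995, 1995] -> [-27930, -16905, 24255, -24255, -13965, -13965] -> -72765
  [-21, -23, -34, -9, 20, 3, -36, 48, -37] -> [105, 115, 170, 45, -100, -15, 180, -240, 185] -> [-105, -115, -170, -45, 100, 15, -180, 240, -185] -> [315, 345, 510, 135, -300, -45, 540, -720, 555] -> [-2205, -2415, -3570, -945, 2100, 315, -3780, 5040, -3885] -> [15435, 16905, 24990, 6615, -14700, -2205, 26460, -35280, 27195] -> 65415
  [25, 26, -46] -> [-125, -130, 230] -> [125, 130, -230] -> [-375, -390, 690] -> [2625, 2730, -4830] -> [-18375, -19110, 33810] -> -3675
  [-39, -11, -38, -20, -3, 5, 13, 38, -42, 17] -> [195, 55, 190, 100, 15, -25, -65, -190, 210, -85] -> [-195, -55, -190, -100, -15, 25, 65, 190, -210, 85] -> [585, 165, 570, 300, 45, -75, -195, -570, 630, -255] -> [-4095, -1155, -3990, -2100, -315, 525, 1365, 3990, -4410, 1785] -> [28665, 8085, 27930, 14700, 2205, -3675, -9555, -27930, 30870, -12495] -> 58800

35280; 96285; -72765; 65415; -3675; 58800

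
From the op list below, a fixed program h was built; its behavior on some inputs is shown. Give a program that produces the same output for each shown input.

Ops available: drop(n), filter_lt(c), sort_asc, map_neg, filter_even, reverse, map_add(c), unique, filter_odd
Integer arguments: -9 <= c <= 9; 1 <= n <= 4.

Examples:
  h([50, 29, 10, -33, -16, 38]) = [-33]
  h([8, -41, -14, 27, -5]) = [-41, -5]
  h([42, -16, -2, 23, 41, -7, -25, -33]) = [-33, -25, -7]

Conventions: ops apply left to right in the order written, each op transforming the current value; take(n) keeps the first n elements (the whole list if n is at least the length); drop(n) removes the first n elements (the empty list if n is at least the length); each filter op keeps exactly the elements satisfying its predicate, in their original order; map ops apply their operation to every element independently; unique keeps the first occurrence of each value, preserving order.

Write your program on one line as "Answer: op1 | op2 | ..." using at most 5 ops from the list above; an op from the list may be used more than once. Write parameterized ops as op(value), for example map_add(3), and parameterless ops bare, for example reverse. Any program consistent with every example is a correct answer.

filter_odd | reverse | filter_lt(-1) | sort_asc

Check, running the answer program on each example:
  [50, 29, 10, -33, -16, 38] -> [29, -33] -> [-33, 29] -> [-33] -> [-33]
  [8, -41, -14, 27, -5] -> [-41, 27, -5] -> [-5, 27, -41] -> [-5, -41] -> [-41, -5]
  [42, -16, -2, 23, 41, -7, -25, -33] -> [23, 41, -7, -25, -33] -> [-33, -25, -7, 41, 23] -> [-33, -25, -7] -> [-33, -25, -7]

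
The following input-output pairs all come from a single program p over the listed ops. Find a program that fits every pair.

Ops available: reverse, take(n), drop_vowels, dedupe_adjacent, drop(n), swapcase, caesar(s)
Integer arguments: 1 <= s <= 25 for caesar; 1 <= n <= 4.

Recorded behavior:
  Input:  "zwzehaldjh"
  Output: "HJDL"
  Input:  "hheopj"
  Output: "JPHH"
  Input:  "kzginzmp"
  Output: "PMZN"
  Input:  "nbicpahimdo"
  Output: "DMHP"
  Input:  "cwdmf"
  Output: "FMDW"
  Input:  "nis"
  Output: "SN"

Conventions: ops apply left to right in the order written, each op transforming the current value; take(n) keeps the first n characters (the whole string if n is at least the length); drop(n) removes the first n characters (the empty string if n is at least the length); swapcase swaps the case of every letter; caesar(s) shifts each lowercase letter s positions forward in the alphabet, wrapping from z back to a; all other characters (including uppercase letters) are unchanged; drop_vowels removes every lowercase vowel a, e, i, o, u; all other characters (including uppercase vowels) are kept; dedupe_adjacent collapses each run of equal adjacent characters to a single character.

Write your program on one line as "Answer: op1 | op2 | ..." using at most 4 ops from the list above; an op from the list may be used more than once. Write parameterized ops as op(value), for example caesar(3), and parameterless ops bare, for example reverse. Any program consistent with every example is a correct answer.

drop_vowels | reverse | take(4) | swapcase

Check, running the answer program on each example:
  "zwzehaldjh" -> "zwzhldjh" -> "hjdlhzwz" -> "hjdl" -> "HJDL"
  "hheopj" -> "hhpj" -> "jphh" -> "jphh" -> "JPHH"
  "kzginzmp" -> "kzgnzmp" -> "pmzngzk" -> "pmzn" -> "PMZN"
  "nbicpahimdo" -> "nbcphmd" -> "dmhpcbn" -> "dmhp" -> "DMHP"
  "cwdmf" -> "cwdmf" -> "fmdwc" -> "fmdw" -> "FMDW"
  "nis" -> "ns" -> "sn" -> "sn" -> "SN"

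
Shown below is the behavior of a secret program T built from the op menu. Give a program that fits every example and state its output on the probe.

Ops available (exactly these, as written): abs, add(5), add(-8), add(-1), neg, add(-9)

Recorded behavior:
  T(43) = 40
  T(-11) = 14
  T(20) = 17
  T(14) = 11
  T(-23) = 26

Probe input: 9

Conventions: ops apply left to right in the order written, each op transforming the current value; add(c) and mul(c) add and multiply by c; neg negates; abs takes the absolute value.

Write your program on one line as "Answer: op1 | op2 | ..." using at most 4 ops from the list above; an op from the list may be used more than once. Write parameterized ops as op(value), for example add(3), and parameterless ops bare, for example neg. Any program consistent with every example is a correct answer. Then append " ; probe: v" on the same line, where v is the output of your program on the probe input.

add(5) | add(-8) | abs ; probe: 6

Check, running the answer program on each example:
  43 -> 48 -> 40 -> 40
  -11 -> -6 -> -14 -> 14
  20 -> 25 -> 17 -> 17
  14 -> 19 -> 11 -> 11
  -23 -> -18 -> -26 -> 26
  probe: 9 -> 14 -> 6 -> 6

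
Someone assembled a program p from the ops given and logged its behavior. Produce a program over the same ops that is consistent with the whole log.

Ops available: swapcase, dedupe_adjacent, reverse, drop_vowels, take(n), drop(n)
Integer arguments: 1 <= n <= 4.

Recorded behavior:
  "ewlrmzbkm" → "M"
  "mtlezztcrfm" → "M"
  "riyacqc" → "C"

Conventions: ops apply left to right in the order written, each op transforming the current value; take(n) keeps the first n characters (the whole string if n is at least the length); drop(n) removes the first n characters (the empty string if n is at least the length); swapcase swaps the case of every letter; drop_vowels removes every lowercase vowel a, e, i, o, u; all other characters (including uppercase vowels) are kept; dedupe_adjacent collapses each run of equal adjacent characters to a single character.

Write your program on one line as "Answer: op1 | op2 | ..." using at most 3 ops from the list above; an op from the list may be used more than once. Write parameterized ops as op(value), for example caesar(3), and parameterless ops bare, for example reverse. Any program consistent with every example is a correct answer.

reverse | swapcase | take(1)

Check, running the answer program on each example:
  "ewlrmzbkm" -> "mkbzmrlwe" -> "MKBZMRLWE" -> "M"
  "mtlezztcrfm" -> "mfrctzzeltm" -> "MFRCTZZELTM" -> "M"
  "riyacqc" -> "cqcayir" -> "CQCAYIR" -> "C"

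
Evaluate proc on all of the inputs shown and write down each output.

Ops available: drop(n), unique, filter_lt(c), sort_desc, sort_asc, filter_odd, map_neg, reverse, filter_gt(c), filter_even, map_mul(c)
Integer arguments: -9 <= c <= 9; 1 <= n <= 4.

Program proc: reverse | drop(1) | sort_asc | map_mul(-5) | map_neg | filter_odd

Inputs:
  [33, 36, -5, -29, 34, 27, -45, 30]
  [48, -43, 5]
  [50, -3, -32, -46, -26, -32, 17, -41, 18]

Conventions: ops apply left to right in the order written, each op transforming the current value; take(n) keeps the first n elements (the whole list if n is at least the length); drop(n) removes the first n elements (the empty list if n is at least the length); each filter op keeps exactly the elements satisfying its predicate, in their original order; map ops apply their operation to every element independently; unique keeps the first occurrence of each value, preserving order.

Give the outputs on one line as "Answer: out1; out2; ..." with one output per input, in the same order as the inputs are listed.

Execution, op by op:
  [33, 36, -5, -29, 34, 27, -45, 30] -> [30, -45, 27, 34, -29, -5, 36, 33] -> [-45, 27, 34, -29, -5, 36, 33] -> [-45, -29, -5, 27, 33, 34, 36] -> [225, 145, 25, -135, -165, -170, -180] -> [-225, -145, -25, 135, 165, 170, 180] -> [-225, -145, -25, 135, 165]
  [48, -43, 5] -> [5, -43, 48] -> [-43, 48] -> [-43, 48] -> [215, -240] -> [-215, 240] -> [-215]
  [50, -3, -32, -46, -26, -32, 17, -41, 18] -> [18, -41, 17, -32, -26, -46, -32, -3, 50] -> [-41, 17, -32, -26, -46, -32, -3, 50] -> [-46, -41, -32, -32, -26, -3, 17, 50] -> [230, 205, 160, 160, 130, 15, -85, -250] -> [-230, -205, -160, -160, -130, -15, 85, 250] -> [-205, -15, 85]

[-225, -145, -25, 135, 165]; [-215]; [-205, -15, 85]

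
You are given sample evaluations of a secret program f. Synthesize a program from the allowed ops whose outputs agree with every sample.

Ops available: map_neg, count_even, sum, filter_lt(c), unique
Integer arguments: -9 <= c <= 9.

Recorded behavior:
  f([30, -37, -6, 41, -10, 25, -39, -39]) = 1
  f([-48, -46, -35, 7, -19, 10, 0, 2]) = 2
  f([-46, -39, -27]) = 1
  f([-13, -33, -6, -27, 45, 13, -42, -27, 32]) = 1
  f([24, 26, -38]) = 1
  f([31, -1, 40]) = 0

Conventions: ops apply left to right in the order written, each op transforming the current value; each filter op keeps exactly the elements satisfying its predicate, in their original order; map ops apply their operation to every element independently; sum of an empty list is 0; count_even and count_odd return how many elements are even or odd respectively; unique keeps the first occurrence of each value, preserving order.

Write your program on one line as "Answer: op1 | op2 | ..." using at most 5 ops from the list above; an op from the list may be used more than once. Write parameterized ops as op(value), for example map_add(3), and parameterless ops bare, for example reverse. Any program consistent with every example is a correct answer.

filter_lt(-3) | unique | filter_lt(-6) | count_even

Check, running the answer program on each example:
  [30, -37, -6, 41, -10, 25, -39, -39] -> [-37, -6, -10, -39, -39] -> [-37, -6, -10, -39] -> [-37, -10, -39] -> 1
  [-48, -46, -35, 7, -19, 10, 0, 2] -> [-48, -46, -35, -19] -> [-48, -46, -35, -19] -> [-48, -46, -35, -19] -> 2
  [-46, -39, -27] -> [-46, -39, -27] -> [-46, -39, -27] -> [-46, -39, -27] -> 1
  [-13, -33, -6, -27, 45, 13, -42, -27, 32] -> [-13, -33, -6, -27, -42, -27] -> [-13, -33, -6, -27, -42] -> [-13, -33, -27, -42] -> 1
  [24, 26, -38] -> [-38] -> [-38] -> [-38] -> 1
  [31, -1, 40] -> [] -> [] -> [] -> 0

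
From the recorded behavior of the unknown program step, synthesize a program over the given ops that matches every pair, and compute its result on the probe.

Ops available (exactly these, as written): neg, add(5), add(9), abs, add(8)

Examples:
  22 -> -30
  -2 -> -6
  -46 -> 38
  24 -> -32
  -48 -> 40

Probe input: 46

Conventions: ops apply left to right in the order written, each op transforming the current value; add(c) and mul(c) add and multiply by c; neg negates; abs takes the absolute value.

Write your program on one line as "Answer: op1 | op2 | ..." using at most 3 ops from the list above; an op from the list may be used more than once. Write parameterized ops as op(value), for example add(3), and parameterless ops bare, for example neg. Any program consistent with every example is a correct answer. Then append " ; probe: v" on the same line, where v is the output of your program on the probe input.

add(8) | neg ; probe: -54

Check, running the answer program on each example:
  22 -> 30 -> -30
  -2 -> 6 -> -6
  -46 -> -38 -> 38
  24 -> 32 -> -32
  -48 -> -40 -> 40
  probe: 46 -> 54 -> -54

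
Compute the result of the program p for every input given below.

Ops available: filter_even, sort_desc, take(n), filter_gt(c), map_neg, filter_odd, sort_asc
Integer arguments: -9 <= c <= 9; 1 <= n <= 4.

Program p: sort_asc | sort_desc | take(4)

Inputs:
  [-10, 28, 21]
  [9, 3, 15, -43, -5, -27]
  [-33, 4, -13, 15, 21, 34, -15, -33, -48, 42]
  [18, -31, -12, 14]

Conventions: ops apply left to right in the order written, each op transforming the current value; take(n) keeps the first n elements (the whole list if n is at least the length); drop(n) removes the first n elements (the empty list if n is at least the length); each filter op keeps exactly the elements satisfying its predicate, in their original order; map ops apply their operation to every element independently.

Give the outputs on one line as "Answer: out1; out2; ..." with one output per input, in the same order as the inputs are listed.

[28, 21, -10]; [15, 9, 3, -5]; [42, 34, 21, 15]; [18, 14, -12, -31]

Execution, op by op:
  [-10, 28, 21] -> [-10, 21, 28] -> [28, 21, -10] -> [28, 21, -10]
  [9, 3, 15, -43, -5, -27] -> [-43, -27, -5, 3, 9, 15] -> [15, 9, 3, -5, -27, -43] -> [15, 9, 3, -5]
  [-33, 4, -13, 15, 21, 34, -15, -33, -48, 42] -> [-48, -33, -33, -15, -13, 4, 15, 21, 34, 42] -> [42, 34, 21, 15, 4, -13, -15, -33, -33, -48] -> [42, 34, 21, 15]
  [18, -31, -12, 14] -> [-31, -12, 14, 18] -> [18, 14, -12, -31] -> [18, 14, -12, -31]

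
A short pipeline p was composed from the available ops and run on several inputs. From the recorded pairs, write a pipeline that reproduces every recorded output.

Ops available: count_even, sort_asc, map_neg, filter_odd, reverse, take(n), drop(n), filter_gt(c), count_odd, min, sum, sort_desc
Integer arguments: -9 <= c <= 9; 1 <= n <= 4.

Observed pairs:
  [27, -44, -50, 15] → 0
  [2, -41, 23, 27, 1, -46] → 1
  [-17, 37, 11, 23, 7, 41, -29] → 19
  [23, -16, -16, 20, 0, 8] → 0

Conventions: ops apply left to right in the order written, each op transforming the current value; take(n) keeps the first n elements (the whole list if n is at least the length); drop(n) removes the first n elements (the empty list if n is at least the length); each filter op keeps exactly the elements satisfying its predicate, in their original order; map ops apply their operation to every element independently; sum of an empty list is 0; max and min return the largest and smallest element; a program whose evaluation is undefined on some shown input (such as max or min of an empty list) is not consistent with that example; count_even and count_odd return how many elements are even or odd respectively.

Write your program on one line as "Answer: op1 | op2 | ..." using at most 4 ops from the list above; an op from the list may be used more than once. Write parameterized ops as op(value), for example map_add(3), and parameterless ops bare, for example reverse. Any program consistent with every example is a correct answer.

drop(4) | filter_odd | sort_desc | sum

Check, running the answer program on each example:
  [27, -44, -50, 15] -> [] -> [] -> [] -> 0
  [2, -41, 23, 27, 1, -46] -> [1, -46] -> [1] -> [1] -> 1
  [-17, 37, 11, 23, 7, 41, -29] -> [7, 41, -29] -> [7, 41, -29] -> [41, 7, -29] -> 19
  [23, -16, -16, 20, 0, 8] -> [0, 8] -> [] -> [] -> 0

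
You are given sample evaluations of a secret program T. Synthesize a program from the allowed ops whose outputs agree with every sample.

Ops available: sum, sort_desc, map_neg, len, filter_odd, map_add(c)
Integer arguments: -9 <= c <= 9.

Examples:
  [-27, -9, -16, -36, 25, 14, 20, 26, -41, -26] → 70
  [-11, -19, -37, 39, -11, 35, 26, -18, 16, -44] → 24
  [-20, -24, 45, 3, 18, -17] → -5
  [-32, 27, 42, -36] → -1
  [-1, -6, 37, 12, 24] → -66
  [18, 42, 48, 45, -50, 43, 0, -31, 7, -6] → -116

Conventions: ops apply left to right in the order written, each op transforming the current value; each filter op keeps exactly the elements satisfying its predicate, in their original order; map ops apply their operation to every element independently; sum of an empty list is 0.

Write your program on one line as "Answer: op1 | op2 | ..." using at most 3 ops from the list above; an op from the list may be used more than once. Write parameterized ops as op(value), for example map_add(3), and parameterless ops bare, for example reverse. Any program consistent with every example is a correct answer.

sort_desc | map_neg | sum

Check, running the answer program on each example:
  [-27, -9, -16, -36, 25, 14, 20, 26, -41, -26] -> [26, 25, 20, 14, -9, -16, -26, -27, -36, -41] -> [-26, -25, -20, -14, 9, 16, 26, 27, 36, 41] -> 70
  [-11, -19, -37, 39, -11, 35, 26, -18, 16, -44] -> [39, 35, 26, 16, -11, -11, -18, -19, -37, -44] -> [-39, -35, -26, -16, 11, 11, 18, 19, 37, 44] -> 24
  [-20, -24, 45, 3, 18, -17] -> [45, 18, 3, -17, -20, -24] -> [-45, -18, -3, 17, 20, 24] -> -5
  [-32, 27, 42, -36] -> [42, 27, -32, -36] -> [-42, -27, 32, 36] -> -1
  [-1, -6, 37, 12, 24] -> [37, 24, 12, -1, -6] -> [-37, -24, -12, 1, 6] -> -66
  [18, 42, 48, 45, -50, 43, 0, -31, 7, -6] -> [48, 45, 43, 42, 18, 7, 0, -6, -31, -50] -> [-48, -45, -43, -42, -18, -7, 0, 6, 31, 50] -> -116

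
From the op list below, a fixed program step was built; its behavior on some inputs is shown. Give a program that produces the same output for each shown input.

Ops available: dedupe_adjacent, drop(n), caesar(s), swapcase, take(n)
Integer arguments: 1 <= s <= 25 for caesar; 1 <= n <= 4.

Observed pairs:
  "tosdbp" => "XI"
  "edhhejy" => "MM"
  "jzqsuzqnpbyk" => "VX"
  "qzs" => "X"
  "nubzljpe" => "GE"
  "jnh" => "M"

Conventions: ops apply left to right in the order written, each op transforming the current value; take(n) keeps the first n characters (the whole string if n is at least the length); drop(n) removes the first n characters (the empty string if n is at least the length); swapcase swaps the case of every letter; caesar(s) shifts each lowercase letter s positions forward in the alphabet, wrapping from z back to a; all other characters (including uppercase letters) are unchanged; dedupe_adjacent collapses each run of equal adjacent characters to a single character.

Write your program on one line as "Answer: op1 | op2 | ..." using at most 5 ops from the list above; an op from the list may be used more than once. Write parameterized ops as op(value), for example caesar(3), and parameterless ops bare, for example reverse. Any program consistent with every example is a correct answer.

caesar(5) | drop(2) | swapcase | take(2)

Check, running the answer program on each example:
  "tosdbp" -> "ytxigu" -> "xigu" -> "XIGU" -> "XI"
  "edhhejy" -> "jimmjod" -> "mmjod" -> "MMJOD" -> "MM"
  "jzqsuzqnpbyk" -> "oevxzevsugdp" -> "vxzevsugdp" -> "VXZEVSUGDP" -> "VX"
  "qzs" -> "vex" -> "x" -> "X" -> "X"
  "nubzljpe" -> "szgeqouj" -> "geqouj" -> "GEQOUJ" -> "GE"
  "jnh" -> "osm" -> "m" -> "M" -> "M"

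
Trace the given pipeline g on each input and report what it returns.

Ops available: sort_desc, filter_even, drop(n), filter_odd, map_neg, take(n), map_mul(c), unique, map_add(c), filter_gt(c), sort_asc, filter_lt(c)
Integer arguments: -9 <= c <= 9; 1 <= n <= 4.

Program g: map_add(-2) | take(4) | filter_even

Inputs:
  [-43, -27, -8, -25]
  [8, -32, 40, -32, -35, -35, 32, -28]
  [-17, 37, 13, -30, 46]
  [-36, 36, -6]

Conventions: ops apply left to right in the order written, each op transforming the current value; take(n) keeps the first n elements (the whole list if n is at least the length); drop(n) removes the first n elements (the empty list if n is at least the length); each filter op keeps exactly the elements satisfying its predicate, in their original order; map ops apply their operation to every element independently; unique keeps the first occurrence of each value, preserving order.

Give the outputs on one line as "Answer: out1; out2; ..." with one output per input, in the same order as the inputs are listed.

Execution, op by op:
  [-43, -27, -8, -25] -> [-45, -29, -10, -27] -> [-45, -29, -10, -27] -> [-10]
  [8, -32, 40, -32, -35, -35, 32, -28] -> [6, -34, 38, -34, -37, -37, 30, -30] -> [6, -34, 38, -34] -> [6, -34, 38, -34]
  [-17, 37, 13, -30, 46] -> [-19, 35, 11, -32, 44] -> [-19, 35, 11, -32] -> [-32]
  [-36, 36, -6] -> [-38, 34, -8] -> [-38, 34, -8] -> [-38, 34, -8]

[-10]; [6, -34, 38, -34]; [-32]; [-38, 34, -8]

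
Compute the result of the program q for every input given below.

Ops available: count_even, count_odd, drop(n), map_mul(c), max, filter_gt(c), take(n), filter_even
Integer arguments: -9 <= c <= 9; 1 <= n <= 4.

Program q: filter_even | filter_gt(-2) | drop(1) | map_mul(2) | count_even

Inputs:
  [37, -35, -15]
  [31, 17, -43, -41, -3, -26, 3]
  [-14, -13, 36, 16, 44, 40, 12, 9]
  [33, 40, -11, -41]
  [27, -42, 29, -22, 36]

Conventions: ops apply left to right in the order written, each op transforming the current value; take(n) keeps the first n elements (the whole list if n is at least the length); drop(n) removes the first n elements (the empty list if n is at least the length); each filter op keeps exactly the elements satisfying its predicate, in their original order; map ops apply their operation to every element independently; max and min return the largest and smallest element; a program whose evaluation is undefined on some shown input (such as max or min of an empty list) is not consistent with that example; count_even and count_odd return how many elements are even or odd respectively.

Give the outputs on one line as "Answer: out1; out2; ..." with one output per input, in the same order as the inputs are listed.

0; 0; 4; 0; 0

Execution, op by op:
  [37, -35, -15] -> [] -> [] -> [] -> [] -> 0
  [31, 17, -43, -41, -3, -26, 3] -> [-26] -> [] -> [] -> [] -> 0
  [-14, -13, 36, 16, 44, 40, 12, 9] -> [-14, 36, 16, 44, 40, 12] -> [36, 16, 44, 40, 12] -> [16, 44, 40, 12] -> [32, 88, 80, 24] -> 4
  [33, 40, -11, -41] -> [40] -> [40] -> [] -> [] -> 0
  [27, -42, 29, -22, 36] -> [-42, -22, 36] -> [36] -> [] -> [] -> 0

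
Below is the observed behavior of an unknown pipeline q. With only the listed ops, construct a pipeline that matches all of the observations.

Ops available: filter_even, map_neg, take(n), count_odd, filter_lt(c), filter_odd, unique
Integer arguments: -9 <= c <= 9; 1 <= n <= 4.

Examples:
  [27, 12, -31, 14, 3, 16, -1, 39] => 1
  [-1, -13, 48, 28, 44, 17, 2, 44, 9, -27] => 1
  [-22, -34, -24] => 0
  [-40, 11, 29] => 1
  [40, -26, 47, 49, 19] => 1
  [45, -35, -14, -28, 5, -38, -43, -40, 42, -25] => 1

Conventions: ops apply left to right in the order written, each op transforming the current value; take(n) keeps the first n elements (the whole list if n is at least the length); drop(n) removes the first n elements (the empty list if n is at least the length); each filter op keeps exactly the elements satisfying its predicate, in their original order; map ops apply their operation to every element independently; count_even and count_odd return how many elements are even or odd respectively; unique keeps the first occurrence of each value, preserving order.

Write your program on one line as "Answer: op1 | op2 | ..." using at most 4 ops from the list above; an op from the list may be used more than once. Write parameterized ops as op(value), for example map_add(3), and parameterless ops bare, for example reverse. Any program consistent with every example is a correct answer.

take(4) | filter_odd | take(1) | count_odd

Check, running the answer program on each example:
  [27, 12, -31, 14, 3, 16, -1, 39] -> [27, 12, -31, 14] -> [27, -31] -> [27] -> 1
  [-1, -13, 48, 28, 44, 17, 2, 44, 9, -27] -> [-1, -13, 48, 28] -> [-1, -13] -> [-1] -> 1
  [-22, -34, -24] -> [-22, -34, -24] -> [] -> [] -> 0
  [-40, 11, 29] -> [-40, 11, 29] -> [11, 29] -> [11] -> 1
  [40, -26, 47, 49, 19] -> [40, -26, 47, 49] -> [47, 49] -> [47] -> 1
  [45, -35, -14, -28, 5, -38, -43, -40, 42, -25] -> [45, -35, -14, -28] -> [45, -35] -> [45] -> 1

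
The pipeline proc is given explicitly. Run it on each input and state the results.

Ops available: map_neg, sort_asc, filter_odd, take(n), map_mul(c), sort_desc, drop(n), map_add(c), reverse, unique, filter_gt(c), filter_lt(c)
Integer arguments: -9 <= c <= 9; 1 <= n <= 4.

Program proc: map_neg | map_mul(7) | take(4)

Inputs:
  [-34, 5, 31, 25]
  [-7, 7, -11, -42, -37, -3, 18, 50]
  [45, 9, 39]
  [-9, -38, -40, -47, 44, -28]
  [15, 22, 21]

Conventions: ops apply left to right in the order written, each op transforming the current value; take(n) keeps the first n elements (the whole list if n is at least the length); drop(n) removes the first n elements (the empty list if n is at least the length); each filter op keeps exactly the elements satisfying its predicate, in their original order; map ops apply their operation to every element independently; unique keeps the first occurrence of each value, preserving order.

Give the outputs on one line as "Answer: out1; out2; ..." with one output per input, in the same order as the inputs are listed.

Execution, op by op:
  [-34, 5, 31, 25] -> [34, -5, -31, -25] -> [238, -35, -217, -175] -> [238, -35, -217, -175]
  [-7, 7, -11, -42, -37, -3, 18, 50] -> [7, -7, 11, 42, 37, 3, -18, -50] -> [49, -49, 77, 294, 259, 21, -126, -350] -> [49, -49, 77, 294]
  [45, 9, 39] -> [-45, -9, -39] -> [-315, -63, -273] -> [-315, -63, -273]
  [-9, -38, -40, -47, 44, -28] -> [9, 38, 40, 47, -44, 28] -> [63, 266, 280, 329, -308, 196] -> [63, 266, 280, 329]
  [15, 22, 21] -> [-15, -22, -21] -> [-105, -154, -147] -> [-105, -154, -147]

[238, -35, -217, -175]; [49, -49, 77, 294]; [-315, -63, -273]; [63, 266, 280, 329]; [-105, -154, -147]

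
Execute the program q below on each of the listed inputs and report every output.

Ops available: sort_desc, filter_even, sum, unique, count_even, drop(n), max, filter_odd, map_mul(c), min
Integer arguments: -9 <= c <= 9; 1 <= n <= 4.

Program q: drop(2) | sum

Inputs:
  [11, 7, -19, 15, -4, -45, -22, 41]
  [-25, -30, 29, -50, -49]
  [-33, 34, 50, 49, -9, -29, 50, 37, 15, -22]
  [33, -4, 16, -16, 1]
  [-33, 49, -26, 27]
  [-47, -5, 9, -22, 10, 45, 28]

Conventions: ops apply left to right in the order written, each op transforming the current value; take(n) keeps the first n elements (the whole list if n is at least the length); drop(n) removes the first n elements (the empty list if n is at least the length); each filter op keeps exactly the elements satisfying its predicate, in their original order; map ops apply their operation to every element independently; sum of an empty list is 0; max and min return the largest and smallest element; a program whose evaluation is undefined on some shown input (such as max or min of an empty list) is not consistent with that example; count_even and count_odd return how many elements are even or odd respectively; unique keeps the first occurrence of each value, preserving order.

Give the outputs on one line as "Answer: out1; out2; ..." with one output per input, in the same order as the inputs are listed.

Execution, op by op:
  [11, 7, -19, 15, -4, -45, -22, 41] -> [-19, 15, -4, -45, -22, 41] -> -34
  [-25, -30, 29, -50, -49] -> [29, -50, -49] -> -70
  [-33, 34, 50, 49, -9, -29, 50, 37, 15, -22] -> [50, 49, -9, -29, 50, 37, 15, -22] -> 141
  [33, -4, 16, -16, 1] -> [16, -16, 1] -> 1
  [-33, 49, -26, 27] -> [-26, 27] -> 1
  [-47, -5, 9, -22, 10, 45, 28] -> [9, -22, 10, 45, 28] -> 70

-34; -70; 141; 1; 1; 70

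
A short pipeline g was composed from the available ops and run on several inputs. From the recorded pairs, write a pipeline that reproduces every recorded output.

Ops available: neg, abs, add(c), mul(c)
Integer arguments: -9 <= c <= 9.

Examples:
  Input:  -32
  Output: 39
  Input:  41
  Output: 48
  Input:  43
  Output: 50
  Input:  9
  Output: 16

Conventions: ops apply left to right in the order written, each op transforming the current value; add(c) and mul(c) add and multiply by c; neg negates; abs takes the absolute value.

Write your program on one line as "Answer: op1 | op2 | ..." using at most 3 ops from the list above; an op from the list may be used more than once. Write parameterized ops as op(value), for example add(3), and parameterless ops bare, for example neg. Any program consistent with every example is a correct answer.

abs | add(7)

Check, running the answer program on each example:
  -32 -> 32 -> 39
  41 -> 41 -> 48
  43 -> 43 -> 50
  9 -> 9 -> 16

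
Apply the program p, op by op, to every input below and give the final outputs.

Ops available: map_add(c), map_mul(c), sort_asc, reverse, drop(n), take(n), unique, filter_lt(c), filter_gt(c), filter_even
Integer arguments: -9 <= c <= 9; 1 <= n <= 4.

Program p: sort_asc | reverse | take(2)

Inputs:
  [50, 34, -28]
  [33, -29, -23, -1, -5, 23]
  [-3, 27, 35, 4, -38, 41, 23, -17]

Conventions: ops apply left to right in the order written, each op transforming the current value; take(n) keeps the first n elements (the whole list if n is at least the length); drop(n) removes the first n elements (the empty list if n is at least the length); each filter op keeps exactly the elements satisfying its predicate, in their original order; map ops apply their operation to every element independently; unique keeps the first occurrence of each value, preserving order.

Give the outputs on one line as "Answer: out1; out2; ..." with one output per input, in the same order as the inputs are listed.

Execution, op by op:
  [50, 34, -28] -> [-28, 34, 50] -> [50, 34, -28] -> [50, 34]
  [33, -29, -23, -1, -5, 23] -> [-29, -23, -5, -1, 23, 33] -> [33, 23, -1, -5, -23, -29] -> [33, 23]
  [-3, 27, 35, 4, -38, 41, 23, -17] -> [-38, -17, -3, 4, 23, 27, 35, 41] -> [41, 35, 27, 23, 4, -3, -17, -38] -> [41, 35]

[50, 34]; [33, 23]; [41, 35]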